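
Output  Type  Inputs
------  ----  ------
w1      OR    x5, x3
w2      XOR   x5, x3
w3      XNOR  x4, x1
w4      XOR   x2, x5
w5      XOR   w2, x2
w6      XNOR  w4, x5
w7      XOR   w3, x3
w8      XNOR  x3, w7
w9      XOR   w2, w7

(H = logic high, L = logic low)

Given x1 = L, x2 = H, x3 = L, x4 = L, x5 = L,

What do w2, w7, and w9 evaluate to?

w2 = L  w7 = H  w9 = H

w2 = x5 XOR x3 = L XOR L = L
w3 = x4 XNOR x1 = L XNOR L = H
w7 = w3 XOR x3 = H XOR L = H
w9 = w2 XOR w7 = L XOR H = H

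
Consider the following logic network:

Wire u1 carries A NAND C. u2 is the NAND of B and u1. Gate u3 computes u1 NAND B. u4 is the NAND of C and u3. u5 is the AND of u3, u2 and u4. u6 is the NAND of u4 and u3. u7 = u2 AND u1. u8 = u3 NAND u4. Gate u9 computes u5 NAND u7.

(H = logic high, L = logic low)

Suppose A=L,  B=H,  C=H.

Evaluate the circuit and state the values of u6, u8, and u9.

u6 = H, u8 = H, u9 = H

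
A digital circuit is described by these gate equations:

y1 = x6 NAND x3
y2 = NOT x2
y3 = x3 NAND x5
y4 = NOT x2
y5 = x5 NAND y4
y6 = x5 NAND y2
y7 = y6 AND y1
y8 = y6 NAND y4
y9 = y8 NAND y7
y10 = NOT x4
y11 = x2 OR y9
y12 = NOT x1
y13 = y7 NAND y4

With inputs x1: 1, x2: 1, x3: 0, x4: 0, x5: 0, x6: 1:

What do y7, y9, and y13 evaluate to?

y1 = x6 NAND x3 = 1 NAND 0 = 1
y2 = NOT x2 = NOT 1 = 0
y4 = NOT x2 = NOT 1 = 0
y6 = x5 NAND y2 = 0 NAND 0 = 1
y7 = y6 AND y1 = 1 AND 1 = 1
y8 = y6 NAND y4 = 1 NAND 0 = 1
y9 = y8 NAND y7 = 1 NAND 1 = 0
y13 = y7 NAND y4 = 1 NAND 0 = 1

y7 = 1; y9 = 0; y13 = 1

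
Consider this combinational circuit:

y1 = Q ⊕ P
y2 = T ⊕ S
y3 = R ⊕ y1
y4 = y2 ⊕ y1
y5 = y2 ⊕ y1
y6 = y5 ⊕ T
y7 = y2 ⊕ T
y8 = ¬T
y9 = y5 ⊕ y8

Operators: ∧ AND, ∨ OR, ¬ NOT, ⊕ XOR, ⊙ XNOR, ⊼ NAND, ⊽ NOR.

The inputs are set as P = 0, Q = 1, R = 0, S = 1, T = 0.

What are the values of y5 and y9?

y5 = 0, y9 = 1

y1 = Q XOR P = 1 XOR 0 = 1
y2 = T XOR S = 0 XOR 1 = 1
y5 = y2 XOR y1 = 1 XOR 1 = 0
y8 = NOT T = NOT 0 = 1
y9 = y5 XOR y8 = 0 XOR 1 = 1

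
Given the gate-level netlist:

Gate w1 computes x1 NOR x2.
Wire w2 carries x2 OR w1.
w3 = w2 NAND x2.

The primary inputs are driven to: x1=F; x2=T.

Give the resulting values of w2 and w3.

w1 = x1 NOR x2 = F NOR T = F
w2 = x2 OR w1 = T OR F = T
w3 = w2 NAND x2 = T NAND T = F

w2 = T, w3 = F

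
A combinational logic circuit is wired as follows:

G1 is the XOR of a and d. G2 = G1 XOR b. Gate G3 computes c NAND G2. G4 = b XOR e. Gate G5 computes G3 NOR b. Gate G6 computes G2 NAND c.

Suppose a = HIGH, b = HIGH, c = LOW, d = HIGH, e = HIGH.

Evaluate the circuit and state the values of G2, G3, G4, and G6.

G2 = HIGH; G3 = HIGH; G4 = LOW; G6 = HIGH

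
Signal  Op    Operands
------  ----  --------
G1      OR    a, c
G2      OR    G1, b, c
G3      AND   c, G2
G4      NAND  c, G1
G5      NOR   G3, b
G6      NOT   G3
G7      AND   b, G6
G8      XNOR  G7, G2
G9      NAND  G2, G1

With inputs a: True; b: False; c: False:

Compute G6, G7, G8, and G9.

G6 = True; G7 = False; G8 = False; G9 = False

G1 = a OR c = True OR False = True
G2 = G1 OR b OR c = True OR False OR False = True
G3 = c AND G2 = False AND True = False
G6 = NOT G3 = NOT False = True
G7 = b AND G6 = False AND True = False
G8 = G7 XNOR G2 = False XNOR True = False
G9 = G2 NAND G1 = True NAND True = False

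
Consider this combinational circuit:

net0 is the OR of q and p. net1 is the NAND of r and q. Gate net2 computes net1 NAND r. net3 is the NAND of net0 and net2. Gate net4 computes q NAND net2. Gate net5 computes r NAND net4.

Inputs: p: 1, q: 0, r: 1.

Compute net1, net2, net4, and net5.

net1 = 1, net2 = 0, net4 = 1, net5 = 0

net1 = r NAND q = 1 NAND 0 = 1
net2 = net1 NAND r = 1 NAND 1 = 0
net4 = q NAND net2 = 0 NAND 0 = 1
net5 = r NAND net4 = 1 NAND 1 = 0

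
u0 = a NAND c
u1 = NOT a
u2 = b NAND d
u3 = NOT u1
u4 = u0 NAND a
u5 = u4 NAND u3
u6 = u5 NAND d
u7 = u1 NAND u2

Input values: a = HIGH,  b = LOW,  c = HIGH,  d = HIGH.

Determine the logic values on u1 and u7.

u1 = NOT a = NOT HIGH = LOW
u2 = b NAND d = LOW NAND HIGH = HIGH
u7 = u1 NAND u2 = LOW NAND HIGH = HIGH

u1 = LOW; u7 = HIGH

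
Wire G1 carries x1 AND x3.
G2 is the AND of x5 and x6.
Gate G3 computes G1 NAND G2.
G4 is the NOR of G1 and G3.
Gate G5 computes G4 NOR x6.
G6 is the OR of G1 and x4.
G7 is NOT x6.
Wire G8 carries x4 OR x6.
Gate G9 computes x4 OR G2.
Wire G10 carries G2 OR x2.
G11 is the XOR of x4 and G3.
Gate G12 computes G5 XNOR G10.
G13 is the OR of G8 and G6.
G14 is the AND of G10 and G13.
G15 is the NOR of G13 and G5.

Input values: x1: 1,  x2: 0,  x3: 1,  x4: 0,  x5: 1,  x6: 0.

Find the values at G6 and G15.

G1 = x1 AND x3 = 1 AND 1 = 1
G2 = x5 AND x6 = 1 AND 0 = 0
G3 = G1 NAND G2 = 1 NAND 0 = 1
G4 = G1 NOR G3 = 1 NOR 1 = 0
G5 = G4 NOR x6 = 0 NOR 0 = 1
G6 = G1 OR x4 = 1 OR 0 = 1
G8 = x4 OR x6 = 0 OR 0 = 0
G13 = G8 OR G6 = 0 OR 1 = 1
G15 = G13 NOR G5 = 1 NOR 1 = 0

G6 = 1, G15 = 0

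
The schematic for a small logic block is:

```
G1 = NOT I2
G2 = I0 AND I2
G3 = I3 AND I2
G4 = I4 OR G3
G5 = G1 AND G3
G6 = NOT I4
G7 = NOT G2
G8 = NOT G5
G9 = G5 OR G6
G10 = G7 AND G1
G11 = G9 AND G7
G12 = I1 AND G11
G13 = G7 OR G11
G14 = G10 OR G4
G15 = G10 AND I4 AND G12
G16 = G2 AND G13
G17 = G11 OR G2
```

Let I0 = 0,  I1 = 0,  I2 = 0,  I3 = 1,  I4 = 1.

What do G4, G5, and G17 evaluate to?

G4 = 1  G5 = 0  G17 = 0

G1 = NOT I2 = NOT 0 = 1
G2 = I0 AND I2 = 0 AND 0 = 0
G3 = I3 AND I2 = 1 AND 0 = 0
G4 = I4 OR G3 = 1 OR 0 = 1
G5 = G1 AND G3 = 1 AND 0 = 0
G6 = NOT I4 = NOT 1 = 0
G7 = NOT G2 = NOT 0 = 1
G9 = G5 OR G6 = 0 OR 0 = 0
G11 = G9 AND G7 = 0 AND 1 = 0
G17 = G11 OR G2 = 0 OR 0 = 0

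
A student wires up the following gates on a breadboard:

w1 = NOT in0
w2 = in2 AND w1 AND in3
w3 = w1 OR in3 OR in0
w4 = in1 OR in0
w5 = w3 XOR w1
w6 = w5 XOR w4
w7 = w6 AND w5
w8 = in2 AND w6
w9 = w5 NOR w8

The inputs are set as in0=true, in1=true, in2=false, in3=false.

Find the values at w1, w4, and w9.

w1 = false  w4 = true  w9 = false

w1 = NOT in0 = NOT true = false
w3 = w1 OR in3 OR in0 = false OR false OR true = true
w4 = in1 OR in0 = true OR true = true
w5 = w3 XOR w1 = true XOR false = true
w6 = w5 XOR w4 = true XOR true = false
w8 = in2 AND w6 = false AND false = false
w9 = w5 NOR w8 = true NOR false = false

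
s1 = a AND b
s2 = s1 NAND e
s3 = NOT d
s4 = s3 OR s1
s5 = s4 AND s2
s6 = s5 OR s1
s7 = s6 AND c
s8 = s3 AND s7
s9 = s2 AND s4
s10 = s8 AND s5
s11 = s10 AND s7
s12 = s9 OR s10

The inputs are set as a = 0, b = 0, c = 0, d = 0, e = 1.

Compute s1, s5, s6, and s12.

s1 = 0, s5 = 1, s6 = 1, s12 = 1

s1 = a AND b = 0 AND 0 = 0
s2 = s1 NAND e = 0 NAND 1 = 1
s3 = NOT d = NOT 0 = 1
s4 = s3 OR s1 = 1 OR 0 = 1
s5 = s4 AND s2 = 1 AND 1 = 1
s6 = s5 OR s1 = 1 OR 0 = 1
s7 = s6 AND c = 1 AND 0 = 0
s8 = s3 AND s7 = 1 AND 0 = 0
s9 = s2 AND s4 = 1 AND 1 = 1
s10 = s8 AND s5 = 0 AND 1 = 0
s12 = s9 OR s10 = 1 OR 0 = 1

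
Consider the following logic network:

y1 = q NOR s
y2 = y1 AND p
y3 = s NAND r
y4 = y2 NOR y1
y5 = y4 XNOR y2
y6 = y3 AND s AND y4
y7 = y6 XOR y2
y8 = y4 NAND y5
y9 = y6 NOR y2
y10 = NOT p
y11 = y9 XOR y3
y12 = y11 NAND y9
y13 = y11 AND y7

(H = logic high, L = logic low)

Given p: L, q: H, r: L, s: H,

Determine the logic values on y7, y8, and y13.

y7 = H, y8 = H, y13 = H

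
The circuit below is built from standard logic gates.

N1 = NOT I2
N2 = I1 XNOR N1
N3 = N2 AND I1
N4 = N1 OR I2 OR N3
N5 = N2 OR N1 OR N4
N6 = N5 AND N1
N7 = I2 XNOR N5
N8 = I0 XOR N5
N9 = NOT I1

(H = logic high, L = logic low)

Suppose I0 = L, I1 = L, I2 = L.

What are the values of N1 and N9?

N1 = NOT I2 = NOT L = H
N9 = NOT I1 = NOT L = H

N1 = H  N9 = H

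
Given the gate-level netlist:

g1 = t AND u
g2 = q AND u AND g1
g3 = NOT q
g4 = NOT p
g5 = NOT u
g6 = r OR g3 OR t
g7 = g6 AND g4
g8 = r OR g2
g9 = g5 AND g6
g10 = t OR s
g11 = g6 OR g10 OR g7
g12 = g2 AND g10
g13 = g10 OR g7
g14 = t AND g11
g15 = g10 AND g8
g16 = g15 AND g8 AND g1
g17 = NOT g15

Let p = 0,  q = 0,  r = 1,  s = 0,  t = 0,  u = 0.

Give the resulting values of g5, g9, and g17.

g1 = t AND u = 0 AND 0 = 0
g2 = q AND u AND g1 = 0 AND 0 AND 0 = 0
g3 = NOT q = NOT 0 = 1
g5 = NOT u = NOT 0 = 1
g6 = r OR g3 OR t = 1 OR 1 OR 0 = 1
g8 = r OR g2 = 1 OR 0 = 1
g9 = g5 AND g6 = 1 AND 1 = 1
g10 = t OR s = 0 OR 0 = 0
g15 = g10 AND g8 = 0 AND 1 = 0
g17 = NOT g15 = NOT 0 = 1

g5 = 1, g9 = 1, g17 = 1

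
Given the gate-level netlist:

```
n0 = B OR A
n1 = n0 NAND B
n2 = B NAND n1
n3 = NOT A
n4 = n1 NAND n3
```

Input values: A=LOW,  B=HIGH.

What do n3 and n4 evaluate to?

n0 = B OR A = HIGH OR LOW = HIGH
n1 = n0 NAND B = HIGH NAND HIGH = LOW
n3 = NOT A = NOT LOW = HIGH
n4 = n1 NAND n3 = LOW NAND HIGH = HIGH

n3 = HIGH; n4 = HIGH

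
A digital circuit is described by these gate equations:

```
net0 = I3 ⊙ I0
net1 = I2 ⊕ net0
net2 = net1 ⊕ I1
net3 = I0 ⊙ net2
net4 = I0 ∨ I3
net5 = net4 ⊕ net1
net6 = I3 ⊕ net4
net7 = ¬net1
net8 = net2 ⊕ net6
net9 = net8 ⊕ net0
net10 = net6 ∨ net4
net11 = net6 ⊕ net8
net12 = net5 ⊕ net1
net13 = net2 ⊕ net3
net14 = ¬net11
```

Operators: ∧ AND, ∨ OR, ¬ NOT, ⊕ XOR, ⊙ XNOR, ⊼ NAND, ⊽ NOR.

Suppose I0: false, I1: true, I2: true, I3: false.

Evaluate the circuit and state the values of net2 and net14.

net2 = true; net14 = false

net0 = I3 XNOR I0 = false XNOR false = true
net1 = I2 XOR net0 = true XOR true = false
net2 = net1 XOR I1 = false XOR true = true
net4 = I0 OR I3 = false OR false = false
net6 = I3 XOR net4 = false XOR false = false
net8 = net2 XOR net6 = true XOR false = true
net11 = net6 XOR net8 = false XOR true = true
net14 = NOT net11 = NOT true = false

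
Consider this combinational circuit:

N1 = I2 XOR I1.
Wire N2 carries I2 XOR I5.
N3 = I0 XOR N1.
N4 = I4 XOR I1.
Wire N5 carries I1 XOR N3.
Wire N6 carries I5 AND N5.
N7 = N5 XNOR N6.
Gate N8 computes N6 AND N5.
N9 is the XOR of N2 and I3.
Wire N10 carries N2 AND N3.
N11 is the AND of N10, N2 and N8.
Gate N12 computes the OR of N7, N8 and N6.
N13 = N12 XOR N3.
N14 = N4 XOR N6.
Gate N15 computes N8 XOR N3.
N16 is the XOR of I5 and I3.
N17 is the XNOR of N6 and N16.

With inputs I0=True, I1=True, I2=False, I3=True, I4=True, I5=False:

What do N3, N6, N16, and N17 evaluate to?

N3 = False; N6 = False; N16 = True; N17 = False

N1 = I2 XOR I1 = False XOR True = True
N3 = I0 XOR N1 = True XOR True = False
N5 = I1 XOR N3 = True XOR False = True
N6 = I5 AND N5 = False AND True = False
N16 = I5 XOR I3 = False XOR True = True
N17 = N6 XNOR N16 = False XNOR True = False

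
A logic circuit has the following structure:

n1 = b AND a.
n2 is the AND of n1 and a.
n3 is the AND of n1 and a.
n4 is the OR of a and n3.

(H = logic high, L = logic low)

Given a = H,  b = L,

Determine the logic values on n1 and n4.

n1 = b AND a = L AND H = L
n3 = n1 AND a = L AND H = L
n4 = a OR n3 = H OR L = H

n1 = L, n4 = H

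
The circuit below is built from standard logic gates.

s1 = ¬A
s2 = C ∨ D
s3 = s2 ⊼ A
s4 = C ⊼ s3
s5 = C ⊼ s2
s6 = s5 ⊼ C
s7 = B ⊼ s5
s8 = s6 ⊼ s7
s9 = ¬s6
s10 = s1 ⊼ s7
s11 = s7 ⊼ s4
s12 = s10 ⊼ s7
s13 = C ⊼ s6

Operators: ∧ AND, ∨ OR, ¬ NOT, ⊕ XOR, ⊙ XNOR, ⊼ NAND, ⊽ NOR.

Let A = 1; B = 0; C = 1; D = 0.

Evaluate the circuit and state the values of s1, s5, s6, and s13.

s1 = NOT A = NOT 1 = 0
s2 = C OR D = 1 OR 0 = 1
s5 = C NAND s2 = 1 NAND 1 = 0
s6 = s5 NAND C = 0 NAND 1 = 1
s13 = C NAND s6 = 1 NAND 1 = 0

s1 = 0, s5 = 0, s6 = 1, s13 = 0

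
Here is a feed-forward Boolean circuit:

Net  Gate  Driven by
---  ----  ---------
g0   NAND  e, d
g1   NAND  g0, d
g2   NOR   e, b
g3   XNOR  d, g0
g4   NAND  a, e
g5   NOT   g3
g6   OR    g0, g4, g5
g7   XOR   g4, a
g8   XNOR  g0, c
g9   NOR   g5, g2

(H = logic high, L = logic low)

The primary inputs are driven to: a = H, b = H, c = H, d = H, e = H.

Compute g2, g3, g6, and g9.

g2 = L, g3 = L, g6 = H, g9 = L

g0 = e NAND d = H NAND H = L
g2 = e NOR b = H NOR H = L
g3 = d XNOR g0 = H XNOR L = L
g4 = a NAND e = H NAND H = L
g5 = NOT g3 = NOT L = H
g6 = g0 OR g4 OR g5 = L OR L OR H = H
g9 = g5 NOR g2 = H NOR L = L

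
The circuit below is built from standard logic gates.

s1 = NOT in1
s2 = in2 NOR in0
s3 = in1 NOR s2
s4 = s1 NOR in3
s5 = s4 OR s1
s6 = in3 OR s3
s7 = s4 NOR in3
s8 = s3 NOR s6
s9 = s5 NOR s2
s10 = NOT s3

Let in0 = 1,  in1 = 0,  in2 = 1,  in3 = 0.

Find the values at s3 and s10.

s2 = in2 NOR in0 = 1 NOR 1 = 0
s3 = in1 NOR s2 = 0 NOR 0 = 1
s10 = NOT s3 = NOT 1 = 0

s3 = 1, s10 = 0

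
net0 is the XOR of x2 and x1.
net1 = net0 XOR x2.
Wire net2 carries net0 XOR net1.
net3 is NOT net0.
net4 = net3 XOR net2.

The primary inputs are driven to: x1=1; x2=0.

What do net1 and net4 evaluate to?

net0 = x2 XOR x1 = 0 XOR 1 = 1
net1 = net0 XOR x2 = 1 XOR 0 = 1
net2 = net0 XOR net1 = 1 XOR 1 = 0
net3 = NOT net0 = NOT 1 = 0
net4 = net3 XOR net2 = 0 XOR 0 = 0

net1 = 1, net4 = 0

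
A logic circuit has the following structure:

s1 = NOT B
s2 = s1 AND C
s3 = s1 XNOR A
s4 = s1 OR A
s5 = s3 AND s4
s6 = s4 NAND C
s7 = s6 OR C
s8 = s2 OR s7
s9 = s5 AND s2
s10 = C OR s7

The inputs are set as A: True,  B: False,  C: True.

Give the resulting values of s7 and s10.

s7 = True; s10 = True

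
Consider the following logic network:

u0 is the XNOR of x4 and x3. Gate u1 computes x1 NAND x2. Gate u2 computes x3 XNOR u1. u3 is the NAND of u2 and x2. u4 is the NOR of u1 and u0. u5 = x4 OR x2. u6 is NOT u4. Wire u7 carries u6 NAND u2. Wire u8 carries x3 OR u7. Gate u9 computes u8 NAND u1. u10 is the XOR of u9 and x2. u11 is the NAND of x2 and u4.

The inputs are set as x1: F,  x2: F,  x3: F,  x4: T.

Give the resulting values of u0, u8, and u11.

u0 = x4 XNOR x3 = T XNOR F = F
u1 = x1 NAND x2 = F NAND F = T
u2 = x3 XNOR u1 = F XNOR T = F
u4 = u1 NOR u0 = T NOR F = F
u6 = NOT u4 = NOT F = T
u7 = u6 NAND u2 = T NAND F = T
u8 = x3 OR u7 = F OR T = T
u11 = x2 NAND u4 = F NAND F = T

u0 = F, u8 = T, u11 = T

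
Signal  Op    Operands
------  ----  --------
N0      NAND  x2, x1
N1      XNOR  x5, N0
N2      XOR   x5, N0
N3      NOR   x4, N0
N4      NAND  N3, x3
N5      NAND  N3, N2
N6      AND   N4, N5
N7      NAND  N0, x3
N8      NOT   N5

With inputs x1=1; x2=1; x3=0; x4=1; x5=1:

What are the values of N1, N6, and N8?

N1 = 0, N6 = 1, N8 = 0

N0 = x2 NAND x1 = 1 NAND 1 = 0
N1 = x5 XNOR N0 = 1 XNOR 0 = 0
N2 = x5 XOR N0 = 1 XOR 0 = 1
N3 = x4 NOR N0 = 1 NOR 0 = 0
N4 = N3 NAND x3 = 0 NAND 0 = 1
N5 = N3 NAND N2 = 0 NAND 1 = 1
N6 = N4 AND N5 = 1 AND 1 = 1
N8 = NOT N5 = NOT 1 = 0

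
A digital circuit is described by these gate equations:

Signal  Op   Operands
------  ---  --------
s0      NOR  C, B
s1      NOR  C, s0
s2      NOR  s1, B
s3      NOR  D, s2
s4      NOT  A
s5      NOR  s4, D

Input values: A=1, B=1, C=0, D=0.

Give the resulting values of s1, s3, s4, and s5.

s1 = 1, s3 = 1, s4 = 0, s5 = 1

s0 = C NOR B = 0 NOR 1 = 0
s1 = C NOR s0 = 0 NOR 0 = 1
s2 = s1 NOR B = 1 NOR 1 = 0
s3 = D NOR s2 = 0 NOR 0 = 1
s4 = NOT A = NOT 1 = 0
s5 = s4 NOR D = 0 NOR 0 = 1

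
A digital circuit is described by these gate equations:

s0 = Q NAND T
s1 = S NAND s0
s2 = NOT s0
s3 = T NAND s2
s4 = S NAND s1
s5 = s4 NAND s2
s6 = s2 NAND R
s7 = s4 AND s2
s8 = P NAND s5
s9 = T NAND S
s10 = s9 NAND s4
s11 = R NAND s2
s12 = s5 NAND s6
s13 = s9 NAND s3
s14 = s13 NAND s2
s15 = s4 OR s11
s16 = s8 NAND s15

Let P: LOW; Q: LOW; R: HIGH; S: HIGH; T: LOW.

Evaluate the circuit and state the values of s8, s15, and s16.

s0 = Q NAND T = LOW NAND LOW = HIGH
s1 = S NAND s0 = HIGH NAND HIGH = LOW
s2 = NOT s0 = NOT HIGH = LOW
s4 = S NAND s1 = HIGH NAND LOW = HIGH
s5 = s4 NAND s2 = HIGH NAND LOW = HIGH
s8 = P NAND s5 = LOW NAND HIGH = HIGH
s11 = R NAND s2 = HIGH NAND LOW = HIGH
s15 = s4 OR s11 = HIGH OR HIGH = HIGH
s16 = s8 NAND s15 = HIGH NAND HIGH = LOW

s8 = HIGH, s15 = HIGH, s16 = LOW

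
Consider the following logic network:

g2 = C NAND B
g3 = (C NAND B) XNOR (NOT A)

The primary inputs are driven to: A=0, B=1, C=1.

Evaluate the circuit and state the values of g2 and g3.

g2 = 0, g3 = 0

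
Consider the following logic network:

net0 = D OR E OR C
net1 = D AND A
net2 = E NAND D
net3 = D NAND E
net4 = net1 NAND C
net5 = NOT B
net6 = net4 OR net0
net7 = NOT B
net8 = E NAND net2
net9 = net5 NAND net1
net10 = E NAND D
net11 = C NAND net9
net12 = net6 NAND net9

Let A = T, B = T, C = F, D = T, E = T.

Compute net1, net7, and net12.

net1 = T; net7 = F; net12 = F

net0 = D OR E OR C = T OR T OR F = T
net1 = D AND A = T AND T = T
net4 = net1 NAND C = T NAND F = T
net5 = NOT B = NOT T = F
net6 = net4 OR net0 = T OR T = T
net7 = NOT B = NOT T = F
net9 = net5 NAND net1 = F NAND T = T
net12 = net6 NAND net9 = T NAND T = F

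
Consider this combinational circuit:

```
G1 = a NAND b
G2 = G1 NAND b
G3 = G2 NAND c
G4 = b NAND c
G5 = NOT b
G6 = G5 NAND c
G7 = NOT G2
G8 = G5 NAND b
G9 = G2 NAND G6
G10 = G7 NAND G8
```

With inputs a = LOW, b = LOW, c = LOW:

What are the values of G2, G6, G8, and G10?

G2 = HIGH  G6 = HIGH  G8 = HIGH  G10 = HIGH

G1 = a NAND b = LOW NAND LOW = HIGH
G2 = G1 NAND b = HIGH NAND LOW = HIGH
G5 = NOT b = NOT LOW = HIGH
G6 = G5 NAND c = HIGH NAND LOW = HIGH
G7 = NOT G2 = NOT HIGH = LOW
G8 = G5 NAND b = HIGH NAND LOW = HIGH
G10 = G7 NAND G8 = LOW NAND HIGH = HIGH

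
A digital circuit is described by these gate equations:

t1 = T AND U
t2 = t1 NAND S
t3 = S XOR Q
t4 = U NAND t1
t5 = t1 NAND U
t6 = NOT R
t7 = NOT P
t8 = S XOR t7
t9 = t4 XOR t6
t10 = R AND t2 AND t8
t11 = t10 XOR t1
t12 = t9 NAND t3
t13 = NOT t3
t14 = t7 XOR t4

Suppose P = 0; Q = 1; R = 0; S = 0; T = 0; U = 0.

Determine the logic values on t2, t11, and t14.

t1 = T AND U = 0 AND 0 = 0
t2 = t1 NAND S = 0 NAND 0 = 1
t4 = U NAND t1 = 0 NAND 0 = 1
t7 = NOT P = NOT 0 = 1
t8 = S XOR t7 = 0 XOR 1 = 1
t10 = R AND t2 AND t8 = 0 AND 1 AND 1 = 0
t11 = t10 XOR t1 = 0 XOR 0 = 0
t14 = t7 XOR t4 = 1 XOR 1 = 0

t2 = 1; t11 = 0; t14 = 0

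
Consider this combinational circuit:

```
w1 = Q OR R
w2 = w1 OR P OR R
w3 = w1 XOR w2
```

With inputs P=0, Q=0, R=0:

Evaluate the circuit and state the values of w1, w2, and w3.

w1 = 0, w2 = 0, w3 = 0

w1 = Q OR R = 0 OR 0 = 0
w2 = w1 OR P OR R = 0 OR 0 OR 0 = 0
w3 = w1 XOR w2 = 0 XOR 0 = 0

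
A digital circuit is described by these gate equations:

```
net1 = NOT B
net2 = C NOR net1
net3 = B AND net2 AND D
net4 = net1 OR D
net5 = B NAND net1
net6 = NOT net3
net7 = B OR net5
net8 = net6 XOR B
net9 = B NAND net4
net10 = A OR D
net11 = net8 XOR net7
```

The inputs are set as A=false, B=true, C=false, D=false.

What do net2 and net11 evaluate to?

net2 = true  net11 = true

net1 = NOT B = NOT true = false
net2 = C NOR net1 = false NOR false = true
net3 = B AND net2 AND D = true AND true AND false = false
net5 = B NAND net1 = true NAND false = true
net6 = NOT net3 = NOT false = true
net7 = B OR net5 = true OR true = true
net8 = net6 XOR B = true XOR true = false
net11 = net8 XOR net7 = false XOR true = true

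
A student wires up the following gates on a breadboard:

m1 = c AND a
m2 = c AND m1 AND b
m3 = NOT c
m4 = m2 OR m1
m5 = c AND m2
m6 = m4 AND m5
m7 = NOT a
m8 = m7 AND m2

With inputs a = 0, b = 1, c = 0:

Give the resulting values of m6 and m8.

m6 = 0; m8 = 0

m1 = c AND a = 0 AND 0 = 0
m2 = c AND m1 AND b = 0 AND 0 AND 1 = 0
m4 = m2 OR m1 = 0 OR 0 = 0
m5 = c AND m2 = 0 AND 0 = 0
m6 = m4 AND m5 = 0 AND 0 = 0
m7 = NOT a = NOT 0 = 1
m8 = m7 AND m2 = 1 AND 0 = 0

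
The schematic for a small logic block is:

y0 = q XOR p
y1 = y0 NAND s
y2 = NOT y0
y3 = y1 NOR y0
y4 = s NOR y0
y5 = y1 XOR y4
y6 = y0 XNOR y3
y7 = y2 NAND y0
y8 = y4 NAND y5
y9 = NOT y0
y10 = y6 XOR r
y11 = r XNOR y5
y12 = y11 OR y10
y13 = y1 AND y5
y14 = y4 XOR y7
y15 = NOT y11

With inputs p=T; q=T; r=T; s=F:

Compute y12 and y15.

y12 = F, y15 = T

y0 = q XOR p = T XOR T = F
y1 = y0 NAND s = F NAND F = T
y3 = y1 NOR y0 = T NOR F = F
y4 = s NOR y0 = F NOR F = T
y5 = y1 XOR y4 = T XOR T = F
y6 = y0 XNOR y3 = F XNOR F = T
y10 = y6 XOR r = T XOR T = F
y11 = r XNOR y5 = T XNOR F = F
y12 = y11 OR y10 = F OR F = F
y15 = NOT y11 = NOT F = T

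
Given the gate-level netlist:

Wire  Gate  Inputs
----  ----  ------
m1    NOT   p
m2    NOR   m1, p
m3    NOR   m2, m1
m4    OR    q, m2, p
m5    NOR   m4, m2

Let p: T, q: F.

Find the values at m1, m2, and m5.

m1 = NOT p = NOT T = F
m2 = m1 NOR p = F NOR T = F
m4 = q OR m2 OR p = F OR F OR T = T
m5 = m4 NOR m2 = T NOR F = F

m1 = F  m2 = F  m5 = F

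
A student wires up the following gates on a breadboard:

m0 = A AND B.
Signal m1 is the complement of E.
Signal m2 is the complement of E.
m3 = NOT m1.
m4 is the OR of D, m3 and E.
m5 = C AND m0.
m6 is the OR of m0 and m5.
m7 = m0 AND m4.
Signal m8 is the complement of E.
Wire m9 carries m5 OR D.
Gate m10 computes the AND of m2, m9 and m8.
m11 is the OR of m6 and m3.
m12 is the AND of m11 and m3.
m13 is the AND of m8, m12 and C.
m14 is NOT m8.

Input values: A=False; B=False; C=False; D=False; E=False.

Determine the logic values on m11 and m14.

m0 = A AND B = False AND False = False
m1 = NOT E = NOT False = True
m3 = NOT m1 = NOT True = False
m5 = C AND m0 = False AND False = False
m6 = m0 OR m5 = False OR False = False
m8 = NOT E = NOT False = True
m11 = m6 OR m3 = False OR False = False
m14 = NOT m8 = NOT True = False

m11 = False, m14 = False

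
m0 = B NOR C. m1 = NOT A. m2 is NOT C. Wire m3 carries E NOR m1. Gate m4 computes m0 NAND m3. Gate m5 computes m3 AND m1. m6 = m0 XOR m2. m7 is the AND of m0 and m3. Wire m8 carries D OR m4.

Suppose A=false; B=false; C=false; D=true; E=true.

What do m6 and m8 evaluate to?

m6 = false; m8 = true

m0 = B NOR C = false NOR false = true
m1 = NOT A = NOT false = true
m2 = NOT C = NOT false = true
m3 = E NOR m1 = true NOR true = false
m4 = m0 NAND m3 = true NAND false = true
m6 = m0 XOR m2 = true XOR true = false
m8 = D OR m4 = true OR true = true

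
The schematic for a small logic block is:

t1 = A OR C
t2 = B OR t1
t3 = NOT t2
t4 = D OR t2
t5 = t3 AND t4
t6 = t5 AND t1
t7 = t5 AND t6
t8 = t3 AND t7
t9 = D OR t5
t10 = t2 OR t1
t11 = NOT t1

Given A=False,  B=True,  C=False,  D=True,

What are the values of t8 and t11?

t1 = A OR C = False OR False = False
t2 = B OR t1 = True OR False = True
t3 = NOT t2 = NOT True = False
t4 = D OR t2 = True OR True = True
t5 = t3 AND t4 = False AND True = False
t6 = t5 AND t1 = False AND False = False
t7 = t5 AND t6 = False AND False = False
t8 = t3 AND t7 = False AND False = False
t11 = NOT t1 = NOT False = True

t8 = False; t11 = True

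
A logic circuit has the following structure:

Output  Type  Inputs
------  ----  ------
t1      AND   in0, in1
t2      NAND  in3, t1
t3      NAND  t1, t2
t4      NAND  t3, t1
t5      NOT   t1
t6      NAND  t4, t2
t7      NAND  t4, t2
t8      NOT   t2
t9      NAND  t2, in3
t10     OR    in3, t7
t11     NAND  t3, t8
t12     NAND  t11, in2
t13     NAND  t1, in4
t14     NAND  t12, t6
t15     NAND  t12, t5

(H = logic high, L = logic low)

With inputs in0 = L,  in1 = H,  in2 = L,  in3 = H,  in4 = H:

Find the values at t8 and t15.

t1 = in0 AND in1 = L AND H = L
t2 = in3 NAND t1 = H NAND L = H
t3 = t1 NAND t2 = L NAND H = H
t5 = NOT t1 = NOT L = H
t8 = NOT t2 = NOT H = L
t11 = t3 NAND t8 = H NAND L = H
t12 = t11 NAND in2 = H NAND L = H
t15 = t12 NAND t5 = H NAND H = L

t8 = L, t15 = L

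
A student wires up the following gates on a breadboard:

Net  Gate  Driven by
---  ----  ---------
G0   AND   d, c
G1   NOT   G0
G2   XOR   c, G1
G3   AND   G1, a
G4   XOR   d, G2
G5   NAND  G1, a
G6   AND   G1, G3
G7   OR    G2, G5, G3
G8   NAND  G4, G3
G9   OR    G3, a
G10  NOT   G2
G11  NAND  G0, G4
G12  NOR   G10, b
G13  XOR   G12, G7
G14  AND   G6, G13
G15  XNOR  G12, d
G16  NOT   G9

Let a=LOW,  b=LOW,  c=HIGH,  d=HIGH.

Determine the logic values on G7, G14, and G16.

G7 = HIGH, G14 = LOW, G16 = HIGH

G0 = d AND c = HIGH AND HIGH = HIGH
G1 = NOT G0 = NOT HIGH = LOW
G2 = c XOR G1 = HIGH XOR LOW = HIGH
G3 = G1 AND a = LOW AND LOW = LOW
G5 = G1 NAND a = LOW NAND LOW = HIGH
G6 = G1 AND G3 = LOW AND LOW = LOW
G7 = G2 OR G5 OR G3 = HIGH OR HIGH OR LOW = HIGH
G9 = G3 OR a = LOW OR LOW = LOW
G10 = NOT G2 = NOT HIGH = LOW
G12 = G10 NOR b = LOW NOR LOW = HIGH
G13 = G12 XOR G7 = HIGH XOR HIGH = LOW
G14 = G6 AND G13 = LOW AND LOW = LOW
G16 = NOT G9 = NOT LOW = HIGH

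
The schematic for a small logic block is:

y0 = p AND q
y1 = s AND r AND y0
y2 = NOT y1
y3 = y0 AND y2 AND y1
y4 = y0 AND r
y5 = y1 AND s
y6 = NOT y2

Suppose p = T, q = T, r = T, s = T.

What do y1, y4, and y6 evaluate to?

y1 = T, y4 = T, y6 = T

y0 = p AND q = T AND T = T
y1 = s AND r AND y0 = T AND T AND T = T
y2 = NOT y1 = NOT T = F
y4 = y0 AND r = T AND T = T
y6 = NOT y2 = NOT F = T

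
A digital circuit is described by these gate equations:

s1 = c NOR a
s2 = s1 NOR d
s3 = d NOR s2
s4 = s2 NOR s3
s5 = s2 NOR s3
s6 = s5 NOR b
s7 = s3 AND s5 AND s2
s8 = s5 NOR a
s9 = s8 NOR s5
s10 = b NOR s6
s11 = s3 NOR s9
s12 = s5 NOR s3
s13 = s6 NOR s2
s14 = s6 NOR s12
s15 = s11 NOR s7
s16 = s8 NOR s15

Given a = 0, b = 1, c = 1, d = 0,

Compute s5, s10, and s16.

s1 = c NOR a = 1 NOR 0 = 0
s2 = s1 NOR d = 0 NOR 0 = 1
s3 = d NOR s2 = 0 NOR 1 = 0
s5 = s2 NOR s3 = 1 NOR 0 = 0
s6 = s5 NOR b = 0 NOR 1 = 0
s7 = s3 AND s5 AND s2 = 0 AND 0 AND 1 = 0
s8 = s5 NOR a = 0 NOR 0 = 1
s9 = s8 NOR s5 = 1 NOR 0 = 0
s10 = b NOR s6 = 1 NOR 0 = 0
s11 = s3 NOR s9 = 0 NOR 0 = 1
s15 = s11 NOR s7 = 1 NOR 0 = 0
s16 = s8 NOR s15 = 1 NOR 0 = 0

s5 = 0  s10 = 0  s16 = 0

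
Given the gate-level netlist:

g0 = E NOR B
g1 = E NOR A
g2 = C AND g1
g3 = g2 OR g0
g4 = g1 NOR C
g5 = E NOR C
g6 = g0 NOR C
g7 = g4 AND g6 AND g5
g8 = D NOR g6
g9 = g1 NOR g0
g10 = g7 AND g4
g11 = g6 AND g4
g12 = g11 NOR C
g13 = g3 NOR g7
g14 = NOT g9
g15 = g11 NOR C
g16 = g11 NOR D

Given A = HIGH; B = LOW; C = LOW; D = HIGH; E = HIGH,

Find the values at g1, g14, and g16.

g0 = E NOR B = HIGH NOR LOW = LOW
g1 = E NOR A = HIGH NOR HIGH = LOW
g4 = g1 NOR C = LOW NOR LOW = HIGH
g6 = g0 NOR C = LOW NOR LOW = HIGH
g9 = g1 NOR g0 = LOW NOR LOW = HIGH
g11 = g6 AND g4 = HIGH AND HIGH = HIGH
g14 = NOT g9 = NOT HIGH = LOW
g16 = g11 NOR D = HIGH NOR HIGH = LOW

g1 = LOW  g14 = LOW  g16 = LOW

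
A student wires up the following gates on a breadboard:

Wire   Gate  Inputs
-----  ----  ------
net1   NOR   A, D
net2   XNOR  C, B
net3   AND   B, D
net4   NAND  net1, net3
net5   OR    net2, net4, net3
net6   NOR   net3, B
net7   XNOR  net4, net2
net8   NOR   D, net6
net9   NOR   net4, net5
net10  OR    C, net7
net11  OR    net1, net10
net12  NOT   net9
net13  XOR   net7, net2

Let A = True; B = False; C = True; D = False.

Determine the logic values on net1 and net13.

net1 = False, net13 = False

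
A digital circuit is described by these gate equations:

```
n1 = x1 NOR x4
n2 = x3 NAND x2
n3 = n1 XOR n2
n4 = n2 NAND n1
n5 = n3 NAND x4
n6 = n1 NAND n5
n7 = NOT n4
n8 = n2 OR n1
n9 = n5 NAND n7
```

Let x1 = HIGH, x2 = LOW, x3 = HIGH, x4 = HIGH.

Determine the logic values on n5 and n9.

n1 = x1 NOR x4 = HIGH NOR HIGH = LOW
n2 = x3 NAND x2 = HIGH NAND LOW = HIGH
n3 = n1 XOR n2 = LOW XOR HIGH = HIGH
n4 = n2 NAND n1 = HIGH NAND LOW = HIGH
n5 = n3 NAND x4 = HIGH NAND HIGH = LOW
n7 = NOT n4 = NOT HIGH = LOW
n9 = n5 NAND n7 = LOW NAND LOW = HIGH

n5 = LOW, n9 = HIGH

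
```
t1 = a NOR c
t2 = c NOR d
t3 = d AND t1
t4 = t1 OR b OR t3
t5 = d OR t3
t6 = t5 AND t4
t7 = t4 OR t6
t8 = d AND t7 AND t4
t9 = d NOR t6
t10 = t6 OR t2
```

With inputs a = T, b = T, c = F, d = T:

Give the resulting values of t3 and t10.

t3 = F, t10 = T

t1 = a NOR c = T NOR F = F
t2 = c NOR d = F NOR T = F
t3 = d AND t1 = T AND F = F
t4 = t1 OR b OR t3 = F OR T OR F = T
t5 = d OR t3 = T OR F = T
t6 = t5 AND t4 = T AND T = T
t10 = t6 OR t2 = T OR F = T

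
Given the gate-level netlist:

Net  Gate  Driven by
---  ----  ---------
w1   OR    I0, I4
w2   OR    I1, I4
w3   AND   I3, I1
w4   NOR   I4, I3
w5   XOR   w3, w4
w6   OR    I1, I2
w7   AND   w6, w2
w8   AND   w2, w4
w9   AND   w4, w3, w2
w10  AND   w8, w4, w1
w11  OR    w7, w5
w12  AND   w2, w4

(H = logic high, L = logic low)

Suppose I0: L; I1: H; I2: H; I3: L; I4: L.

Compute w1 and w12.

w1 = L; w12 = H

w1 = I0 OR I4 = L OR L = L
w2 = I1 OR I4 = H OR L = H
w4 = I4 NOR I3 = L NOR L = H
w12 = w2 AND w4 = H AND H = H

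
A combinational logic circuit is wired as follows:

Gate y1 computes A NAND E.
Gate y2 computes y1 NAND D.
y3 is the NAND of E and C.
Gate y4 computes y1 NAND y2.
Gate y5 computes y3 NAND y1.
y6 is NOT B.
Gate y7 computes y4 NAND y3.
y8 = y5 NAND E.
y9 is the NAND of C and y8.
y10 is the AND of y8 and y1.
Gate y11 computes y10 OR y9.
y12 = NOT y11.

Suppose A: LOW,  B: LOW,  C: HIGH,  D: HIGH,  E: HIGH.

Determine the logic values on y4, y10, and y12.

y1 = A NAND E = LOW NAND HIGH = HIGH
y2 = y1 NAND D = HIGH NAND HIGH = LOW
y3 = E NAND C = HIGH NAND HIGH = LOW
y4 = y1 NAND y2 = HIGH NAND LOW = HIGH
y5 = y3 NAND y1 = LOW NAND HIGH = HIGH
y8 = y5 NAND E = HIGH NAND HIGH = LOW
y9 = C NAND y8 = HIGH NAND LOW = HIGH
y10 = y8 AND y1 = LOW AND HIGH = LOW
y11 = y10 OR y9 = LOW OR HIGH = HIGH
y12 = NOT y11 = NOT HIGH = LOW

y4 = HIGH; y10 = LOW; y12 = LOW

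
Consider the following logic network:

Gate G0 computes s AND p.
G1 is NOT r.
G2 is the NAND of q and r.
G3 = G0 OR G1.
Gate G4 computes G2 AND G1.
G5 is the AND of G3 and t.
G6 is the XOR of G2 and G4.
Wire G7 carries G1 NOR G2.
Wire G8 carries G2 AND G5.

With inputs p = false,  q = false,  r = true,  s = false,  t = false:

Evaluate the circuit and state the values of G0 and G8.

G0 = s AND p = false AND false = false
G1 = NOT r = NOT true = false
G2 = q NAND r = false NAND true = true
G3 = G0 OR G1 = false OR false = false
G5 = G3 AND t = false AND false = false
G8 = G2 AND G5 = true AND false = false

G0 = false; G8 = false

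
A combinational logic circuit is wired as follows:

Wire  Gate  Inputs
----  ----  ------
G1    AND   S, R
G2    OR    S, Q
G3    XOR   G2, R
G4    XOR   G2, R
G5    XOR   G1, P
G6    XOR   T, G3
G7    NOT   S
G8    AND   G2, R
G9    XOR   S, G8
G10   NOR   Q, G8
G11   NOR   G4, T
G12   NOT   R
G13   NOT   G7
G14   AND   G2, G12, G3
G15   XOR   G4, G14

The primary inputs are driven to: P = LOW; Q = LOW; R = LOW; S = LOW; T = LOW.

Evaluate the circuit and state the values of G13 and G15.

G13 = LOW  G15 = LOW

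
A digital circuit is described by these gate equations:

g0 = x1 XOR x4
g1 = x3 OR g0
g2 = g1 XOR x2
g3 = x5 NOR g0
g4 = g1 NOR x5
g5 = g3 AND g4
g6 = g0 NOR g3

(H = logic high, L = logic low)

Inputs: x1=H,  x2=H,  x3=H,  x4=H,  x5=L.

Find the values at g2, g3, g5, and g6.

g2 = L  g3 = H  g5 = L  g6 = L

g0 = x1 XOR x4 = H XOR H = L
g1 = x3 OR g0 = H OR L = H
g2 = g1 XOR x2 = H XOR H = L
g3 = x5 NOR g0 = L NOR L = H
g4 = g1 NOR x5 = H NOR L = L
g5 = g3 AND g4 = H AND L = L
g6 = g0 NOR g3 = L NOR H = L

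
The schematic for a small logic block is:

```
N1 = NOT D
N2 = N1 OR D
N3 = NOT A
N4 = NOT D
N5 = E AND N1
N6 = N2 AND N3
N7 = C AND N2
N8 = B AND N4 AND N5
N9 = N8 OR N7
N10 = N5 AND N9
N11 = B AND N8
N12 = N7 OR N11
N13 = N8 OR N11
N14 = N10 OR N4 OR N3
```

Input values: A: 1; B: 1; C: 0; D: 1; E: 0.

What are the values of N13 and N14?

N13 = 0  N14 = 0

N1 = NOT D = NOT 1 = 0
N2 = N1 OR D = 0 OR 1 = 1
N3 = NOT A = NOT 1 = 0
N4 = NOT D = NOT 1 = 0
N5 = E AND N1 = 0 AND 0 = 0
N7 = C AND N2 = 0 AND 1 = 0
N8 = B AND N4 AND N5 = 1 AND 0 AND 0 = 0
N9 = N8 OR N7 = 0 OR 0 = 0
N10 = N5 AND N9 = 0 AND 0 = 0
N11 = B AND N8 = 1 AND 0 = 0
N13 = N8 OR N11 = 0 OR 0 = 0
N14 = N10 OR N4 OR N3 = 0 OR 0 OR 0 = 0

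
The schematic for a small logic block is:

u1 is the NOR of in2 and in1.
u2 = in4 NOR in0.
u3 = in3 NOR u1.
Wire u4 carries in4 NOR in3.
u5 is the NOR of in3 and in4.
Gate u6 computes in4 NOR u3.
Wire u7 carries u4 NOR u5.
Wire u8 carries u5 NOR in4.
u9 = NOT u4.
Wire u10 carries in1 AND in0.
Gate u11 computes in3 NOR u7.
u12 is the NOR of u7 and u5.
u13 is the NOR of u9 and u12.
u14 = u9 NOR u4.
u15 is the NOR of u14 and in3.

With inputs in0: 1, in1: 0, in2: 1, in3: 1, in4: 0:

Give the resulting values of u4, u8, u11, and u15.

u4 = 0, u8 = 1, u11 = 0, u15 = 0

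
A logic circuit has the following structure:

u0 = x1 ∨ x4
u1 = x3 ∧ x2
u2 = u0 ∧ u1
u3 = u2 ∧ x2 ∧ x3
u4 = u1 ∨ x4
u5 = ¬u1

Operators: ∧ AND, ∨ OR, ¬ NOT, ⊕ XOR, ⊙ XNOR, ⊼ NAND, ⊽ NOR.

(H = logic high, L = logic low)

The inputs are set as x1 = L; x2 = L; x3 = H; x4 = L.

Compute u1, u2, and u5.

u0 = x1 OR x4 = L OR L = L
u1 = x3 AND x2 = H AND L = L
u2 = u0 AND u1 = L AND L = L
u5 = NOT u1 = NOT L = H

u1 = L  u2 = L  u5 = H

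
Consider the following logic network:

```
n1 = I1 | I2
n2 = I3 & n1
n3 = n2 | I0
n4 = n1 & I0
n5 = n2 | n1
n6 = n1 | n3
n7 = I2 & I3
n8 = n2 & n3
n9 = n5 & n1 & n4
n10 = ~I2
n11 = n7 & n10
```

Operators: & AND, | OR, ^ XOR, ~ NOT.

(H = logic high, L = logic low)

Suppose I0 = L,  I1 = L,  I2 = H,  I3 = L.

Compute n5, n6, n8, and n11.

n5 = H, n6 = H, n8 = L, n11 = L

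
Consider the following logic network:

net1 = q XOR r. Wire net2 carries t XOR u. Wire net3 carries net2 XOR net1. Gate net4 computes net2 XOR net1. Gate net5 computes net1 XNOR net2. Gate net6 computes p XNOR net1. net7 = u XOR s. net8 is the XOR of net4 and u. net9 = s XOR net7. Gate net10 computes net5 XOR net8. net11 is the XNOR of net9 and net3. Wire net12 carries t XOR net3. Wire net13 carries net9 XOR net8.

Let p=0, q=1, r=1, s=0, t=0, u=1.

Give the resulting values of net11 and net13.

net11 = 1, net13 = 1

net1 = q XOR r = 1 XOR 1 = 0
net2 = t XOR u = 0 XOR 1 = 1
net3 = net2 XOR net1 = 1 XOR 0 = 1
net4 = net2 XOR net1 = 1 XOR 0 = 1
net7 = u XOR s = 1 XOR 0 = 1
net8 = net4 XOR u = 1 XOR 1 = 0
net9 = s XOR net7 = 0 XOR 1 = 1
net11 = net9 XNOR net3 = 1 XNOR 1 = 1
net13 = net9 XOR net8 = 1 XOR 0 = 1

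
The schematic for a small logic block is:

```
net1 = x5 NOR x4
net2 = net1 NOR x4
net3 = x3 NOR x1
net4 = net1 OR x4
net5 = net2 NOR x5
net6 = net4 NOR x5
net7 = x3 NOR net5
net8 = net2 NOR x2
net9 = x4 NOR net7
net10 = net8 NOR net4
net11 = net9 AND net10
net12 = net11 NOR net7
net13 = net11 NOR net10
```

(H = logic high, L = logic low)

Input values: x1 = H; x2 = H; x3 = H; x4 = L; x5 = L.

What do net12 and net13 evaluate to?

net1 = x5 NOR x4 = L NOR L = H
net2 = net1 NOR x4 = H NOR L = L
net4 = net1 OR x4 = H OR L = H
net5 = net2 NOR x5 = L NOR L = H
net7 = x3 NOR net5 = H NOR H = L
net8 = net2 NOR x2 = L NOR H = L
net9 = x4 NOR net7 = L NOR L = H
net10 = net8 NOR net4 = L NOR H = L
net11 = net9 AND net10 = H AND L = L
net12 = net11 NOR net7 = L NOR L = H
net13 = net11 NOR net10 = L NOR L = H

net12 = H, net13 = H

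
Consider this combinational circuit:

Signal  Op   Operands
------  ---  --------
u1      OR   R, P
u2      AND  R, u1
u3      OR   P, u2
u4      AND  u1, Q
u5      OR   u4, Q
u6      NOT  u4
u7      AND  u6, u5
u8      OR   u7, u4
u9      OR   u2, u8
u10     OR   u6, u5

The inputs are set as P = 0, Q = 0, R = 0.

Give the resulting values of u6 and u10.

u6 = 1  u10 = 1

u1 = R OR P = 0 OR 0 = 0
u4 = u1 AND Q = 0 AND 0 = 0
u5 = u4 OR Q = 0 OR 0 = 0
u6 = NOT u4 = NOT 0 = 1
u10 = u6 OR u5 = 1 OR 0 = 1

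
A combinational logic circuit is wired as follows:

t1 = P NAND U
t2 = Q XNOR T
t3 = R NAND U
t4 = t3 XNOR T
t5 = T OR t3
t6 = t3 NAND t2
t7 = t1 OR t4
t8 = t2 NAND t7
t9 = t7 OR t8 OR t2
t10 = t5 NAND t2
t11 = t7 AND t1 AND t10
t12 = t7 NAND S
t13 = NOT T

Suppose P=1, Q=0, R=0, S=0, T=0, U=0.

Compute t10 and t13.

t10 = 0  t13 = 1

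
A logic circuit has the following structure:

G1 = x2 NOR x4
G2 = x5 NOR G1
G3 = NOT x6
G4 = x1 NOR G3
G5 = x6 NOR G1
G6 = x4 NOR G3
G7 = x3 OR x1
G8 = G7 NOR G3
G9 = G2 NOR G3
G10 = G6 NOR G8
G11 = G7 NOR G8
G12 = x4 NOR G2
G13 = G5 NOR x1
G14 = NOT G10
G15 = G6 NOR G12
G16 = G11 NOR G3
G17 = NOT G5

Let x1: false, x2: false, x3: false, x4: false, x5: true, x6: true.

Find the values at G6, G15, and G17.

G1 = x2 NOR x4 = false NOR false = true
G2 = x5 NOR G1 = true NOR true = false
G3 = NOT x6 = NOT true = false
G5 = x6 NOR G1 = true NOR true = false
G6 = x4 NOR G3 = false NOR false = true
G12 = x4 NOR G2 = false NOR false = true
G15 = G6 NOR G12 = true NOR true = false
G17 = NOT G5 = NOT false = true

G6 = true; G15 = false; G17 = true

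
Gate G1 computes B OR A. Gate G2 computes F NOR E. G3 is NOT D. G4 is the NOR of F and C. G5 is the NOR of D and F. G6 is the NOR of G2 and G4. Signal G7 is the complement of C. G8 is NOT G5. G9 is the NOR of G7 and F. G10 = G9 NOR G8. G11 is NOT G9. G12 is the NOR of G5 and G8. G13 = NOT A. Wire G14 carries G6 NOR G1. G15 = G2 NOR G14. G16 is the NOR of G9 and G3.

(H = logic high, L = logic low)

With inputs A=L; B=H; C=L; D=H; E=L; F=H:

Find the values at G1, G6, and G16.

G1 = H, G6 = H, G16 = H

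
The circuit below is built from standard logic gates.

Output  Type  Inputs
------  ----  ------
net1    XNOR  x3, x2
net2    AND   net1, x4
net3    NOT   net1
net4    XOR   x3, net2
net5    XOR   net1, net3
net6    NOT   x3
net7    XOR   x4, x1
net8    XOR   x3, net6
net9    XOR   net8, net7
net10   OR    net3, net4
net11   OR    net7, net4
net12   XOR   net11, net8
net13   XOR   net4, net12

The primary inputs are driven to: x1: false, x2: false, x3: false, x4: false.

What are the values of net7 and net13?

net7 = false; net13 = true

net1 = x3 XNOR x2 = false XNOR false = true
net2 = net1 AND x4 = true AND false = false
net4 = x3 XOR net2 = false XOR false = false
net6 = NOT x3 = NOT false = true
net7 = x4 XOR x1 = false XOR false = false
net8 = x3 XOR net6 = false XOR true = true
net11 = net7 OR net4 = false OR false = false
net12 = net11 XOR net8 = false XOR true = true
net13 = net4 XOR net12 = false XOR true = true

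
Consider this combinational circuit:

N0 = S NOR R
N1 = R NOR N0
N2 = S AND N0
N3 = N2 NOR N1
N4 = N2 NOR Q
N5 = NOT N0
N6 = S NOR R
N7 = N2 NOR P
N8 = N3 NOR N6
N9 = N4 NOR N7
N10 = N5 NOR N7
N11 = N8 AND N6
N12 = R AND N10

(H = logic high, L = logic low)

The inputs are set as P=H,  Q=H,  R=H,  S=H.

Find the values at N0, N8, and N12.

N0 = S NOR R = H NOR H = L
N1 = R NOR N0 = H NOR L = L
N2 = S AND N0 = H AND L = L
N3 = N2 NOR N1 = L NOR L = H
N5 = NOT N0 = NOT L = H
N6 = S NOR R = H NOR H = L
N7 = N2 NOR P = L NOR H = L
N8 = N3 NOR N6 = H NOR L = L
N10 = N5 NOR N7 = H NOR L = L
N12 = R AND N10 = H AND L = L

N0 = L, N8 = L, N12 = L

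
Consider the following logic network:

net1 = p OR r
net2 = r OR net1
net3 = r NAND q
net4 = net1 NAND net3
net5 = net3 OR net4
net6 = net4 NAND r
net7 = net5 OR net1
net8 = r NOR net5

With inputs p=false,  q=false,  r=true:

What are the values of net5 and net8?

net5 = true; net8 = false

net1 = p OR r = false OR true = true
net3 = r NAND q = true NAND false = true
net4 = net1 NAND net3 = true NAND true = false
net5 = net3 OR net4 = true OR false = true
net8 = r NOR net5 = true NOR true = false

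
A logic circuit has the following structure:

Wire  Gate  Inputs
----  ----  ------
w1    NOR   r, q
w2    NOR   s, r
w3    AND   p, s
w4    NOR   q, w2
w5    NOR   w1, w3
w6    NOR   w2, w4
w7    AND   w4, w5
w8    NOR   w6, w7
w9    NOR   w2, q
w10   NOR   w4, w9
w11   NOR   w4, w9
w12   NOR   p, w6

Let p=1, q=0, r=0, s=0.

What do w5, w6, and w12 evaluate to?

w1 = r NOR q = 0 NOR 0 = 1
w2 = s NOR r = 0 NOR 0 = 1
w3 = p AND s = 1 AND 0 = 0
w4 = q NOR w2 = 0 NOR 1 = 0
w5 = w1 NOR w3 = 1 NOR 0 = 0
w6 = w2 NOR w4 = 1 NOR 0 = 0
w12 = p NOR w6 = 1 NOR 0 = 0

w5 = 0, w6 = 0, w12 = 0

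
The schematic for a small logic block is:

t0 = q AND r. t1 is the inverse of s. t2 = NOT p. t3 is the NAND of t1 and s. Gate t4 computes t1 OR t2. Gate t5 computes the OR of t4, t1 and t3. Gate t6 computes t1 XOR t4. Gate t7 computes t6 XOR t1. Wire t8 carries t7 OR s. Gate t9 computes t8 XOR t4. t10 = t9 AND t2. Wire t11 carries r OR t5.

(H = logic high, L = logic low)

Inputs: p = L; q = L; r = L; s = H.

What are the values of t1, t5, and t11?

t1 = L, t5 = H, t11 = H

t1 = NOT s = NOT H = L
t2 = NOT p = NOT L = H
t3 = t1 NAND s = L NAND H = H
t4 = t1 OR t2 = L OR H = H
t5 = t4 OR t1 OR t3 = H OR L OR H = H
t11 = r OR t5 = L OR H = H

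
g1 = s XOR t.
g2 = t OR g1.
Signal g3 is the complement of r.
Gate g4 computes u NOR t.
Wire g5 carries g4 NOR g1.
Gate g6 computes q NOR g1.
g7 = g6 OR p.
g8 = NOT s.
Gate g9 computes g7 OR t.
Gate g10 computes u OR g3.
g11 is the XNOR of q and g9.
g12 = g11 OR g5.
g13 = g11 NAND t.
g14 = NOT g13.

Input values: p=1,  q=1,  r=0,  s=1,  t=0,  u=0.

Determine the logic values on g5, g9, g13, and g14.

g5 = 0, g9 = 1, g13 = 1, g14 = 0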